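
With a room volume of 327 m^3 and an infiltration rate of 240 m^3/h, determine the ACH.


ACH = flow / volume
ACH = 240 / 327
ACH = 0.734

0.734


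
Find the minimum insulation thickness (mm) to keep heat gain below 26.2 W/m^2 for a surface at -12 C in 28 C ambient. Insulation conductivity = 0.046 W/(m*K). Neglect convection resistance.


dT = 28 - (-12) = 40 K
thickness = k * dT / q_max * 1000
thickness = 0.046 * 40 / 26.2 * 1000
thickness = 70.2 mm

70.2


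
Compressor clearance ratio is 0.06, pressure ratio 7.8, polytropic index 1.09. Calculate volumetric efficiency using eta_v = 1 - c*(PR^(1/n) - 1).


PR^(1/n) = 7.8^(1/1.09) = 6.58317523
eta_v = 1 - 0.06 * (6.58317523 - 1)
eta_v = 0.665

0.665


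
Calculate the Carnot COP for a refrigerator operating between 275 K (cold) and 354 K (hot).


dT = 354 - 275 = 79 K
COP_carnot = T_cold / dT = 275 / 79
COP_carnot = 3.481

3.481


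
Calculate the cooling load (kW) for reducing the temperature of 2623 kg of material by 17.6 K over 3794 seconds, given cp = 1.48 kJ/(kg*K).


Q = m * cp * dT / t
Q = 2623 * 1.48 * 17.6 / 3794
Q = 18.008 kW

18.008


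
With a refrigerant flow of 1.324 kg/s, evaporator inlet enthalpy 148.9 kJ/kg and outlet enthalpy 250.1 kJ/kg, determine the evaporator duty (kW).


dh = 250.1 - 148.9 = 101.2 kJ/kg
Q_evap = m_dot * dh = 1.324 * 101.2
Q_evap = 133.99 kW

133.99


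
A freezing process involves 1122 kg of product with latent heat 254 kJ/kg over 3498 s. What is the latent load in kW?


Q_lat = m * h_fg / t
Q_lat = 1122 * 254 / 3498
Q_lat = 81.47 kW

81.47


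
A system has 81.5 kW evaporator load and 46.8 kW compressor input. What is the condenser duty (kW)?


Q_cond = Q_evap + W
Q_cond = 81.5 + 46.8
Q_cond = 128.3 kW

128.3


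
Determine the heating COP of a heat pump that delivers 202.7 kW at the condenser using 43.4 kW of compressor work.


COP_hp = Q_cond / W
COP_hp = 202.7 / 43.4
COP_hp = 4.671

4.671


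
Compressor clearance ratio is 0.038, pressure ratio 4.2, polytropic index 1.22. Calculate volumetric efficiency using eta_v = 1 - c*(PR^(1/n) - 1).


PR^(1/n) = 4.2^(1/1.22) = 3.24235135
eta_v = 1 - 0.038 * (3.24235135 - 1)
eta_v = 0.9148

0.9148


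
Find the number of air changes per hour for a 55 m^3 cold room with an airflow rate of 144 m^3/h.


ACH = flow / volume
ACH = 144 / 55
ACH = 2.618

2.618


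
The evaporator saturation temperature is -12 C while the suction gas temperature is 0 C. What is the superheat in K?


Superheat = T_suction - T_evap
Superheat = 0 - (-12)
Superheat = 12 K

12


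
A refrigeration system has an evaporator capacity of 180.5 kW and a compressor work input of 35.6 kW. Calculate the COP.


COP = Q_evap / W
COP = 180.5 / 35.6
COP = 5.07

5.07


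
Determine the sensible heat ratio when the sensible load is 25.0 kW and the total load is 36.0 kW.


SHR = Q_sensible / Q_total
SHR = 25.0 / 36.0
SHR = 0.694

0.694


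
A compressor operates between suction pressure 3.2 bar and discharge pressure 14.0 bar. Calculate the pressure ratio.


PR = P_high / P_low
PR = 14.0 / 3.2
PR = 4.375

4.375


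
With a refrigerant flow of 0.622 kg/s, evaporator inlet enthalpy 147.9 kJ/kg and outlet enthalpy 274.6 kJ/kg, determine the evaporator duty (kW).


dh = 274.6 - 147.9 = 126.7 kJ/kg
Q_evap = m_dot * dh = 0.622 * 126.7
Q_evap = 78.81 kW

78.81


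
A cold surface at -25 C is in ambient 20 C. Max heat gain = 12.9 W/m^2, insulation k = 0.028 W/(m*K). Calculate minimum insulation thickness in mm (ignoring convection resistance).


dT = 20 - (-25) = 45 K
thickness = k * dT / q_max * 1000
thickness = 0.028 * 45 / 12.9 * 1000
thickness = 97.7 mm

97.7


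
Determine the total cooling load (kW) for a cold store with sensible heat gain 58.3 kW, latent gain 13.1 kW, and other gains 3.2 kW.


Q_total = Q_s + Q_l + Q_misc
Q_total = 58.3 + 13.1 + 3.2
Q_total = 74.6 kW

74.6


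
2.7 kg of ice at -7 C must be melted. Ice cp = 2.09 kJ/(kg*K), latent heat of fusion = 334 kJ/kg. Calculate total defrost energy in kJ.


Sensible heat = cp * dT = 2.09 * 7 = 14.63 kJ/kg
Total per kg = 14.63 + 334 = 348.63 kJ/kg
Q = m * total = 2.7 * 348.63
Q = 941.3 kJ

941.3


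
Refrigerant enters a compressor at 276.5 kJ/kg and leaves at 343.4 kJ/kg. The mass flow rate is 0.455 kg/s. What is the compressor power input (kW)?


dh = 343.4 - 276.5 = 66.9 kJ/kg
W = m_dot * dh = 0.455 * 66.9 = 30.44 kW

30.44


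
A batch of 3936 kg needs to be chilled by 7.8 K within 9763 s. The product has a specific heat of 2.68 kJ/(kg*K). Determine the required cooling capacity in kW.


Q = m * cp * dT / t
Q = 3936 * 2.68 * 7.8 / 9763
Q = 8.428 kW

8.428


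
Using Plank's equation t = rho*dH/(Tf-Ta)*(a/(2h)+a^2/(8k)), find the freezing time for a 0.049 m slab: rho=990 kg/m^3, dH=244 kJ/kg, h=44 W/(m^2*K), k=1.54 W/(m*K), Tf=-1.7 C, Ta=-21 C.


dT = -1.7 - (-21) = 19.3 K
term1 = a/(2h) = 0.049/(2*44) = 0.0005568181818
term2 = a^2/(8k) = 0.049^2/(8*1.54) = 0.0001948863636
t = rho*dH*1000/dT * (term1 + term2)
t = 990*244*1000/19.3 * (0.0005568181818 + 0.0001948863636)
t = 9408 s

9408


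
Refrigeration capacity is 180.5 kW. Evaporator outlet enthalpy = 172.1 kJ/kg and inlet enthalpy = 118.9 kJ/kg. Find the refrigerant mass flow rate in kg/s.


dh = 172.1 - 118.9 = 53.2 kJ/kg
m_dot = Q / dh = 180.5 / 53.2 = 3.3929 kg/s

3.3929


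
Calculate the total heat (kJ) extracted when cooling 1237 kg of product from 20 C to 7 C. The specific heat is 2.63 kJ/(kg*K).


dT = 20 - (7) = 13 K
Q = m * cp * dT = 1237 * 2.63 * 13
Q = 42293 kJ

42293


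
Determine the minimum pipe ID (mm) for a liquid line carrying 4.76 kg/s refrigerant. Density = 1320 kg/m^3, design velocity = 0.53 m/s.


A = m_dot / (rho * v) = 4.76 / (1320 * 0.53) = 0.006803887936 m^2
d = sqrt(4*A/pi) * 1000
d = 93.1 mm

93.1


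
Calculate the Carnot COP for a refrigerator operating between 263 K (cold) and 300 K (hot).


dT = 300 - 263 = 37 K
COP_carnot = T_cold / dT = 263 / 37
COP_carnot = 7.108

7.108


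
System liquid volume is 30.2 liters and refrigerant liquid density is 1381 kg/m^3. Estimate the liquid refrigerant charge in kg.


Charge = V * rho / 1000
Charge = 30.2 * 1381 / 1000
Charge = 41.71 kg

41.71


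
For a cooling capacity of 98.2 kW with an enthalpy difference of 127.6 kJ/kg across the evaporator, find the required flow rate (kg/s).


m_dot = Q / dh
m_dot = 98.2 / 127.6
m_dot = 0.7696 kg/s

0.7696


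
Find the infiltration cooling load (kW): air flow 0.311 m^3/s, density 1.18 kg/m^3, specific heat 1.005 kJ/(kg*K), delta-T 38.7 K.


Q = V_dot * rho * cp * dT
Q = 0.311 * 1.18 * 1.005 * 38.7
Q = 14.273 kW

14.273


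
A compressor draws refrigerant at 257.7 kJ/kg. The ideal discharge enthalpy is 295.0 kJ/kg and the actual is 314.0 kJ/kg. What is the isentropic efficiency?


dh_ideal = 295.0 - 257.7 = 37.3 kJ/kg
dh_actual = 314.0 - 257.7 = 56.3 kJ/kg
eta_s = dh_ideal / dh_actual = 37.3 / 56.3
eta_s = 0.6625

0.6625


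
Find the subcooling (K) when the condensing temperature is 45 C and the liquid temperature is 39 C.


Subcooling = T_cond - T_liquid
Subcooling = 45 - 39
Subcooling = 6 K

6


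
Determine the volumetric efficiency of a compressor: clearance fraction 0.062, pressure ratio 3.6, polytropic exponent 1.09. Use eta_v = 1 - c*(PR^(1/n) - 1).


PR^(1/n) = 3.6^(1/1.09) = 3.23868915
eta_v = 1 - 0.062 * (3.23868915 - 1)
eta_v = 0.8612

0.8612


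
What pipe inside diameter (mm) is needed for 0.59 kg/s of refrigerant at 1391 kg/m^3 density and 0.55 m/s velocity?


A = m_dot / (rho * v) = 0.59 / (1391 * 0.55) = 0.0007711914254 m^2
d = sqrt(4*A/pi) * 1000
d = 31.3 mm

31.3


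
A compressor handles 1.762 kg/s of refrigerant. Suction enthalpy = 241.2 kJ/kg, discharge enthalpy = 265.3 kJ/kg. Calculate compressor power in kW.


dh = 265.3 - 241.2 = 24.1 kJ/kg
W = m_dot * dh = 1.762 * 24.1 = 42.46 kW

42.46


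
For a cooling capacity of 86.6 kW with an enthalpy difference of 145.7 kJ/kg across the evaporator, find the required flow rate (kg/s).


m_dot = Q / dh
m_dot = 86.6 / 145.7
m_dot = 0.5944 kg/s

0.5944


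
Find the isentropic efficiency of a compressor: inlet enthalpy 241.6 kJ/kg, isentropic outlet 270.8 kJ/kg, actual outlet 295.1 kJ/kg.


dh_ideal = 270.8 - 241.6 = 29.2 kJ/kg
dh_actual = 295.1 - 241.6 = 53.5 kJ/kg
eta_s = dh_ideal / dh_actual = 29.2 / 53.5
eta_s = 0.5458

0.5458


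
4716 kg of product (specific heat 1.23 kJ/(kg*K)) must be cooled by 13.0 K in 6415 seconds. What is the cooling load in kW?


Q = m * cp * dT / t
Q = 4716 * 1.23 * 13.0 / 6415
Q = 11.755 kW

11.755


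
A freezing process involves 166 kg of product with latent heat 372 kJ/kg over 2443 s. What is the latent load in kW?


Q_lat = m * h_fg / t
Q_lat = 166 * 372 / 2443
Q_lat = 25.28 kW

25.28


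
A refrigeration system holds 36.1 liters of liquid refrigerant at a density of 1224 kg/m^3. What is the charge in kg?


Charge = V * rho / 1000
Charge = 36.1 * 1224 / 1000
Charge = 44.19 kg

44.19


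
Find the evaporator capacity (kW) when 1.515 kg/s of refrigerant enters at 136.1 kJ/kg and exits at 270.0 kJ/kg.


dh = 270.0 - 136.1 = 133.9 kJ/kg
Q_evap = m_dot * dh = 1.515 * 133.9
Q_evap = 202.86 kW

202.86


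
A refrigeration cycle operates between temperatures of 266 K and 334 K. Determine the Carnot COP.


dT = 334 - 266 = 68 K
COP_carnot = T_cold / dT = 266 / 68
COP_carnot = 3.912

3.912


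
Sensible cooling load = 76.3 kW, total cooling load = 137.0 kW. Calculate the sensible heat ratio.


SHR = Q_sensible / Q_total
SHR = 76.3 / 137.0
SHR = 0.557

0.557


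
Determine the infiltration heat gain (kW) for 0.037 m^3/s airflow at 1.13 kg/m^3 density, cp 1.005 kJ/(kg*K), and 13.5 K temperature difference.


Q = V_dot * rho * cp * dT
Q = 0.037 * 1.13 * 1.005 * 13.5
Q = 0.567 kW

0.567


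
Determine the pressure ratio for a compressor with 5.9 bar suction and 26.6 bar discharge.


PR = P_high / P_low
PR = 26.6 / 5.9
PR = 4.508

4.508


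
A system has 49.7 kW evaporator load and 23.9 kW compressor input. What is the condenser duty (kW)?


Q_cond = Q_evap + W
Q_cond = 49.7 + 23.9
Q_cond = 73.6 kW

73.6


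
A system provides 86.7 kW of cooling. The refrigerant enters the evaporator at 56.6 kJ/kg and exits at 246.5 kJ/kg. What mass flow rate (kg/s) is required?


dh = 246.5 - 56.6 = 189.9 kJ/kg
m_dot = Q / dh = 86.7 / 189.9 = 0.4566 kg/s

0.4566


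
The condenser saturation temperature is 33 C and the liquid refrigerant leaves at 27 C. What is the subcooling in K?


Subcooling = T_cond - T_liquid
Subcooling = 33 - 27
Subcooling = 6 K

6


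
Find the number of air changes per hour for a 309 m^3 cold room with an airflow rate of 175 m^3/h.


ACH = flow / volume
ACH = 175 / 309
ACH = 0.566

0.566


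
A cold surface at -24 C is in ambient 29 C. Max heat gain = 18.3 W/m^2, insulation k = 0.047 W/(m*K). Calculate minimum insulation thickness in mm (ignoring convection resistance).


dT = 29 - (-24) = 53 K
thickness = k * dT / q_max * 1000
thickness = 0.047 * 53 / 18.3 * 1000
thickness = 136.1 mm

136.1


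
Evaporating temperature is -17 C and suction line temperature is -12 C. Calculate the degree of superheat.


Superheat = T_suction - T_evap
Superheat = -12 - (-17)
Superheat = 5 K

5


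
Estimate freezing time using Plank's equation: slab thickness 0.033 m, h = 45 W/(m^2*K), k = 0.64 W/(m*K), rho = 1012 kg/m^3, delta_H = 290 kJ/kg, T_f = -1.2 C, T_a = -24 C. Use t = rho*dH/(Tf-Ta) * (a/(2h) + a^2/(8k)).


dT = -1.2 - (-24) = 22.8 K
term1 = a/(2h) = 0.033/(2*45) = 0.0003666666667
term2 = a^2/(8k) = 0.033^2/(8*0.64) = 0.0002126953125
t = rho*dH*1000/dT * (term1 + term2)
t = 1012*290*1000/22.8 * (0.0003666666667 + 0.0002126953125)
t = 7458 s

7458


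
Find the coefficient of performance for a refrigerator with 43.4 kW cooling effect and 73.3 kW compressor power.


COP = Q_evap / W
COP = 43.4 / 73.3
COP = 0.592

0.592


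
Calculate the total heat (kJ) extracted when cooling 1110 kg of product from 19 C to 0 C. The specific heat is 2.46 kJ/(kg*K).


dT = 19 - (0) = 19 K
Q = m * cp * dT = 1110 * 2.46 * 19
Q = 51881 kJ

51881


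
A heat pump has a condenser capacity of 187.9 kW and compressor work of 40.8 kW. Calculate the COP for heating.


COP_hp = Q_cond / W
COP_hp = 187.9 / 40.8
COP_hp = 4.605

4.605


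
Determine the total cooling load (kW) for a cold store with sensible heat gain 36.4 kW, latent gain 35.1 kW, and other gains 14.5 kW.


Q_total = Q_s + Q_l + Q_misc
Q_total = 36.4 + 35.1 + 14.5
Q_total = 86.0 kW

86.0


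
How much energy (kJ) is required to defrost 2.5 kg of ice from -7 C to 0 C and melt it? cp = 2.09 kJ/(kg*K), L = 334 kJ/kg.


Sensible heat = cp * dT = 2.09 * 7 = 14.63 kJ/kg
Total per kg = 14.63 + 334 = 348.63 kJ/kg
Q = m * total = 2.5 * 348.63
Q = 871.6 kJ

871.6


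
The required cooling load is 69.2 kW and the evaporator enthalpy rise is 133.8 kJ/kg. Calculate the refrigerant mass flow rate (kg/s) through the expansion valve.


m_dot = Q / dh
m_dot = 69.2 / 133.8
m_dot = 0.5172 kg/s

0.5172


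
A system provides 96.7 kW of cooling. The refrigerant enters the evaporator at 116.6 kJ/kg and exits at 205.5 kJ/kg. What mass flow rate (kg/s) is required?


dh = 205.5 - 116.6 = 88.9 kJ/kg
m_dot = Q / dh = 96.7 / 88.9 = 1.0877 kg/s

1.0877


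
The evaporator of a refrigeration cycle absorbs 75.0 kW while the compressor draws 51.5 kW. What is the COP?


COP = Q_evap / W
COP = 75.0 / 51.5
COP = 1.456

1.456


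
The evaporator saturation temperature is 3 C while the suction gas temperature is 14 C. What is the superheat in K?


Superheat = T_suction - T_evap
Superheat = 14 - (3)
Superheat = 11 K

11


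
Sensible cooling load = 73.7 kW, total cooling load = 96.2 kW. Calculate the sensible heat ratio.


SHR = Q_sensible / Q_total
SHR = 73.7 / 96.2
SHR = 0.766

0.766


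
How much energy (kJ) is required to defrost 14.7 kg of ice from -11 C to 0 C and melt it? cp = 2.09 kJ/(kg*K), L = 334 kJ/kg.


Sensible heat = cp * dT = 2.09 * 11 = 22.99 kJ/kg
Total per kg = 22.99 + 334 = 356.99 kJ/kg
Q = m * total = 14.7 * 356.99
Q = 5247.8 kJ

5247.8


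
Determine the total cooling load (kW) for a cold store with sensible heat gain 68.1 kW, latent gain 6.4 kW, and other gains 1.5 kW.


Q_total = Q_s + Q_l + Q_misc
Q_total = 68.1 + 6.4 + 1.5
Q_total = 76.0 kW

76.0


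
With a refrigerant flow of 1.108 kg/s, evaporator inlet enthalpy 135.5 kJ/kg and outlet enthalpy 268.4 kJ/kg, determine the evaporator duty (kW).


dh = 268.4 - 135.5 = 132.9 kJ/kg
Q_evap = m_dot * dh = 1.108 * 132.9
Q_evap = 147.25 kW

147.25


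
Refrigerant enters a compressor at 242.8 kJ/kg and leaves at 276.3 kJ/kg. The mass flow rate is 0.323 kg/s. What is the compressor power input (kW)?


dh = 276.3 - 242.8 = 33.5 kJ/kg
W = m_dot * dh = 0.323 * 33.5 = 10.82 kW

10.82


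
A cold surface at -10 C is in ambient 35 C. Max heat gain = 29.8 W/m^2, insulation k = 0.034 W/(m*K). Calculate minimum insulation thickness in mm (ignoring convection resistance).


dT = 35 - (-10) = 45 K
thickness = k * dT / q_max * 1000
thickness = 0.034 * 45 / 29.8 * 1000
thickness = 51.3 mm

51.3


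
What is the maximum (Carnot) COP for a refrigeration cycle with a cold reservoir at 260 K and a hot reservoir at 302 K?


dT = 302 - 260 = 42 K
COP_carnot = T_cold / dT = 260 / 42
COP_carnot = 6.19

6.19


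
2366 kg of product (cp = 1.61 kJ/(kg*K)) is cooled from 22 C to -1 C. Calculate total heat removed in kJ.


dT = 22 - (-1) = 23 K
Q = m * cp * dT = 2366 * 1.61 * 23
Q = 87613 kJ

87613


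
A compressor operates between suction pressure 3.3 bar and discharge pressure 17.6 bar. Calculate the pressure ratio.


PR = P_high / P_low
PR = 17.6 / 3.3
PR = 5.333

5.333


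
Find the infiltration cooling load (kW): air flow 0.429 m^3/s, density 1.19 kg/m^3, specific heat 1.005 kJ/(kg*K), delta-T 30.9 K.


Q = V_dot * rho * cp * dT
Q = 0.429 * 1.19 * 1.005 * 30.9
Q = 15.854 kW

15.854


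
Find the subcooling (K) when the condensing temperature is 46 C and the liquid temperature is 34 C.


Subcooling = T_cond - T_liquid
Subcooling = 46 - 34
Subcooling = 12 K

12


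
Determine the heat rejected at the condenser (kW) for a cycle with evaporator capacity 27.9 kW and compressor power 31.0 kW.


Q_cond = Q_evap + W
Q_cond = 27.9 + 31.0
Q_cond = 58.9 kW

58.9


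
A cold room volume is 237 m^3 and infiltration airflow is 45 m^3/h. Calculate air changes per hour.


ACH = flow / volume
ACH = 45 / 237
ACH = 0.19

0.19


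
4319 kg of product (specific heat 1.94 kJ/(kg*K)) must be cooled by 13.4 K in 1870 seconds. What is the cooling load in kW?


Q = m * cp * dT / t
Q = 4319 * 1.94 * 13.4 / 1870
Q = 60.041 kW

60.041


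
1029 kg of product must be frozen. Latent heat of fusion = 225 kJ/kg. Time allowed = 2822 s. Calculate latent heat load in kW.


Q_lat = m * h_fg / t
Q_lat = 1029 * 225 / 2822
Q_lat = 82.04 kW

82.04


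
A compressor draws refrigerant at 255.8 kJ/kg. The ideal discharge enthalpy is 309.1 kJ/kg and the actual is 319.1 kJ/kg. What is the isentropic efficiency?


dh_ideal = 309.1 - 255.8 = 53.3 kJ/kg
dh_actual = 319.1 - 255.8 = 63.3 kJ/kg
eta_s = dh_ideal / dh_actual = 53.3 / 63.3
eta_s = 0.842

0.842


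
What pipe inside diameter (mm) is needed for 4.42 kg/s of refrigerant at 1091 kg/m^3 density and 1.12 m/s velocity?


A = m_dot / (rho * v) = 4.42 / (1091 * 1.12) = 0.003617258086 m^2
d = sqrt(4*A/pi) * 1000
d = 67.9 mm

67.9


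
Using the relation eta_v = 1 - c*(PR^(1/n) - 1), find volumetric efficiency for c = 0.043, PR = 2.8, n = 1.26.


PR^(1/n) = 2.8^(1/1.26) = 2.26405684
eta_v = 1 - 0.043 * (2.26405684 - 1)
eta_v = 0.9456

0.9456


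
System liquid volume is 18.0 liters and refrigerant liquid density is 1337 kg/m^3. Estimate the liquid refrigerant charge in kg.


Charge = V * rho / 1000
Charge = 18.0 * 1337 / 1000
Charge = 24.07 kg

24.07


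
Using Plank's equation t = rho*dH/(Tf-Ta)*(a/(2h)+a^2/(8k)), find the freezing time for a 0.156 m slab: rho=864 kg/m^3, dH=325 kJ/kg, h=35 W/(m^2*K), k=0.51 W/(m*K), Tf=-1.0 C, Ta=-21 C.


dT = -1.0 - (-21) = 20.0 K
term1 = a/(2h) = 0.156/(2*35) = 0.002228571429
term2 = a^2/(8k) = 0.156^2/(8*0.51) = 0.005964705882
t = rho*dH*1000/dT * (term1 + term2)
t = 864*325*1000/20.0 * (0.002228571429 + 0.005964705882)
t = 115034 s

115034


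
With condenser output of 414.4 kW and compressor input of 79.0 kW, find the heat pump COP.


COP_hp = Q_cond / W
COP_hp = 414.4 / 79.0
COP_hp = 5.246

5.246


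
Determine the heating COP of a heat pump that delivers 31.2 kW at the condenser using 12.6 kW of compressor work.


COP_hp = Q_cond / W
COP_hp = 31.2 / 12.6
COP_hp = 2.476

2.476


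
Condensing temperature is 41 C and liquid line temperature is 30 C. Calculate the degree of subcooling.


Subcooling = T_cond - T_liquid
Subcooling = 41 - 30
Subcooling = 11 K

11


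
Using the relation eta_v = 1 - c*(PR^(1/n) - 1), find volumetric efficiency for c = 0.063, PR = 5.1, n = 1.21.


PR^(1/n) = 5.1^(1/1.21) = 3.84387044
eta_v = 1 - 0.063 * (3.84387044 - 1)
eta_v = 0.8208

0.8208


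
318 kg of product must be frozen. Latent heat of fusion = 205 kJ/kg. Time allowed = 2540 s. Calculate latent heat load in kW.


Q_lat = m * h_fg / t
Q_lat = 318 * 205 / 2540
Q_lat = 25.67 kW

25.67


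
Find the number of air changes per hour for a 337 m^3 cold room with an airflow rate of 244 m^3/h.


ACH = flow / volume
ACH = 244 / 337
ACH = 0.724

0.724


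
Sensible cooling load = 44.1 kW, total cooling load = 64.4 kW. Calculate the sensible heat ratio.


SHR = Q_sensible / Q_total
SHR = 44.1 / 64.4
SHR = 0.685

0.685


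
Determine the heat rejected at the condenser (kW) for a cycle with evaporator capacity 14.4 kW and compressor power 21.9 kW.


Q_cond = Q_evap + W
Q_cond = 14.4 + 21.9
Q_cond = 36.3 kW

36.3


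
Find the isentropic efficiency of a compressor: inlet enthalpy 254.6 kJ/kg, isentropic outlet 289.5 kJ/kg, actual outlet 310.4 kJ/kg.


dh_ideal = 289.5 - 254.6 = 34.9 kJ/kg
dh_actual = 310.4 - 254.6 = 55.8 kJ/kg
eta_s = dh_ideal / dh_actual = 34.9 / 55.8
eta_s = 0.6254

0.6254


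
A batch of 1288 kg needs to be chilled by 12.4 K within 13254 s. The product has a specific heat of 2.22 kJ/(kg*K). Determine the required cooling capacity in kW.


Q = m * cp * dT / t
Q = 1288 * 2.22 * 12.4 / 13254
Q = 2.675 kW

2.675


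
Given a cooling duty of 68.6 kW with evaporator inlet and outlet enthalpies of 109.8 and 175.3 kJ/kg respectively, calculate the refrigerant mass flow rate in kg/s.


dh = 175.3 - 109.8 = 65.5 kJ/kg
m_dot = Q / dh = 68.6 / 65.5 = 1.0473 kg/s

1.0473


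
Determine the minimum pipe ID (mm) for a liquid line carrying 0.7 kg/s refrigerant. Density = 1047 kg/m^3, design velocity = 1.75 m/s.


A = m_dot / (rho * v) = 0.7 / (1047 * 1.75) = 0.0003820439351 m^2
d = sqrt(4*A/pi) * 1000
d = 22.1 mm

22.1


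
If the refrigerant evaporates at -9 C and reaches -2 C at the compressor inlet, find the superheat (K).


Superheat = T_suction - T_evap
Superheat = -2 - (-9)
Superheat = 7 K

7


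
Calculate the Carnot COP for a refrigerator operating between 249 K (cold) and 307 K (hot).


dT = 307 - 249 = 58 K
COP_carnot = T_cold / dT = 249 / 58
COP_carnot = 4.293

4.293


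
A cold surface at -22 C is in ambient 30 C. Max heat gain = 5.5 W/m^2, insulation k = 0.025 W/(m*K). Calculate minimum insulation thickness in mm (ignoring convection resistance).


dT = 30 - (-22) = 52 K
thickness = k * dT / q_max * 1000
thickness = 0.025 * 52 / 5.5 * 1000
thickness = 236.4 mm

236.4


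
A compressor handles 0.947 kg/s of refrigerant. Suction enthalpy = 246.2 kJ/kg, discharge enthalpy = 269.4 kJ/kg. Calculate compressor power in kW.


dh = 269.4 - 246.2 = 23.2 kJ/kg
W = m_dot * dh = 0.947 * 23.2 = 21.97 kW

21.97


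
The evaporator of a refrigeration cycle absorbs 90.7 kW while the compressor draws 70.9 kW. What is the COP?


COP = Q_evap / W
COP = 90.7 / 70.9
COP = 1.279

1.279


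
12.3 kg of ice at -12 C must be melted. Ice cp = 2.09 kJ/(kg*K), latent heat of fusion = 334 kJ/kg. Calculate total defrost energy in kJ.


Sensible heat = cp * dT = 2.09 * 12 = 25.08 kJ/kg
Total per kg = 25.08 + 334 = 359.08 kJ/kg
Q = m * total = 12.3 * 359.08
Q = 4416.7 kJ

4416.7


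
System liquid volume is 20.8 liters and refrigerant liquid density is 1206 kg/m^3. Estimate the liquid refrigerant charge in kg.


Charge = V * rho / 1000
Charge = 20.8 * 1206 / 1000
Charge = 25.08 kg

25.08


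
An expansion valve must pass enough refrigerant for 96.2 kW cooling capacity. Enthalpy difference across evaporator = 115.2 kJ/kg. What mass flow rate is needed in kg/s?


m_dot = Q / dh
m_dot = 96.2 / 115.2
m_dot = 0.8351 kg/s

0.8351


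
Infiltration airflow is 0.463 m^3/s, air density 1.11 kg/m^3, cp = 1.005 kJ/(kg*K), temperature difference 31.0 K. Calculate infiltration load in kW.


Q = V_dot * rho * cp * dT
Q = 0.463 * 1.11 * 1.005 * 31.0
Q = 16.011 kW

16.011


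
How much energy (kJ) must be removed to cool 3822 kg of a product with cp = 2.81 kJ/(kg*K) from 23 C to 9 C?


dT = 23 - (9) = 14 K
Q = m * cp * dT = 3822 * 2.81 * 14
Q = 150357 kJ

150357


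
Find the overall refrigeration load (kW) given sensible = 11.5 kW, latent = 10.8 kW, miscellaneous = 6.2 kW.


Q_total = Q_s + Q_l + Q_misc
Q_total = 11.5 + 10.8 + 6.2
Q_total = 28.5 kW

28.5


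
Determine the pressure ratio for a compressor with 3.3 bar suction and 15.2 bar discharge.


PR = P_high / P_low
PR = 15.2 / 3.3
PR = 4.606

4.606


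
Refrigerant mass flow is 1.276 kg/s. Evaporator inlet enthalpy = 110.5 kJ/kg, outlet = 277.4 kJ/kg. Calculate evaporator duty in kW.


dh = 277.4 - 110.5 = 166.9 kJ/kg
Q_evap = m_dot * dh = 1.276 * 166.9
Q_evap = 212.96 kW

212.96


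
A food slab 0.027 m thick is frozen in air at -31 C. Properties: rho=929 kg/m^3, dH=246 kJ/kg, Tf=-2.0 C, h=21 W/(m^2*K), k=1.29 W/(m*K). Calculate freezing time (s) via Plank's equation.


dT = -2.0 - (-31) = 29.0 K
term1 = a/(2h) = 0.027/(2*21) = 0.0006428571429
term2 = a^2/(8k) = 0.027^2/(8*1.29) = 0.00007063953488
t = rho*dH*1000/dT * (term1 + term2)
t = 929*246*1000/29.0 * (0.0006428571429 + 0.00007063953488)
t = 5623 s

5623


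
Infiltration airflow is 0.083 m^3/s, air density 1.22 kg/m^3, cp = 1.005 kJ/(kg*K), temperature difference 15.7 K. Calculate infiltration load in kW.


Q = V_dot * rho * cp * dT
Q = 0.083 * 1.22 * 1.005 * 15.7
Q = 1.598 kW

1.598


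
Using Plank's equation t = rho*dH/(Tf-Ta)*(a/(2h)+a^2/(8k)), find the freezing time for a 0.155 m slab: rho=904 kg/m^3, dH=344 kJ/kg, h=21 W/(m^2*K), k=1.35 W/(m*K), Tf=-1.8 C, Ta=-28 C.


dT = -1.8 - (-28) = 26.2 K
term1 = a/(2h) = 0.155/(2*21) = 0.00369047619
term2 = a^2/(8k) = 0.155^2/(8*1.35) = 0.002224537037
t = rho*dH*1000/dT * (term1 + term2)
t = 904*344*1000/26.2 * (0.00369047619 + 0.002224537037)
t = 70207 s

70207


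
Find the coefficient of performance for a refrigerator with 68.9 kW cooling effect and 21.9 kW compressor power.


COP = Q_evap / W
COP = 68.9 / 21.9
COP = 3.146

3.146


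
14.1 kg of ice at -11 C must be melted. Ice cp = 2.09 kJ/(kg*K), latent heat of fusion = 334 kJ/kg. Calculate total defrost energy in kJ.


Sensible heat = cp * dT = 2.09 * 11 = 22.99 kJ/kg
Total per kg = 22.99 + 334 = 356.99 kJ/kg
Q = m * total = 14.1 * 356.99
Q = 5033.6 kJ

5033.6


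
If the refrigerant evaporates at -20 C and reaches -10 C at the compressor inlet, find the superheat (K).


Superheat = T_suction - T_evap
Superheat = -10 - (-20)
Superheat = 10 K

10


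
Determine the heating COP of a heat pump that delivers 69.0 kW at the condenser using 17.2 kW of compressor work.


COP_hp = Q_cond / W
COP_hp = 69.0 / 17.2
COP_hp = 4.012

4.012


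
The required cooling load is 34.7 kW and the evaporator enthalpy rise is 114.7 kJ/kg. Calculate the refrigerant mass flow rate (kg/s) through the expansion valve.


m_dot = Q / dh
m_dot = 34.7 / 114.7
m_dot = 0.3025 kg/s

0.3025


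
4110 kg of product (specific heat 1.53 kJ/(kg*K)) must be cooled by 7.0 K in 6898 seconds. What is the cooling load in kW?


Q = m * cp * dT / t
Q = 4110 * 1.53 * 7.0 / 6898
Q = 6.381 kW

6.381


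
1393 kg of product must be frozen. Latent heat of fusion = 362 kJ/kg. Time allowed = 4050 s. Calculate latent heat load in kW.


Q_lat = m * h_fg / t
Q_lat = 1393 * 362 / 4050
Q_lat = 124.51 kW

124.51


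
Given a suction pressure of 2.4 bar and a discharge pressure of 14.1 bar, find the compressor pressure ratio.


PR = P_high / P_low
PR = 14.1 / 2.4
PR = 5.875

5.875


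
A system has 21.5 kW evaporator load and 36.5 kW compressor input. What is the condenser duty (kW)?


Q_cond = Q_evap + W
Q_cond = 21.5 + 36.5
Q_cond = 58.0 kW

58.0


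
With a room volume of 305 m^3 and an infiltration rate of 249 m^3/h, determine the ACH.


ACH = flow / volume
ACH = 249 / 305
ACH = 0.816

0.816


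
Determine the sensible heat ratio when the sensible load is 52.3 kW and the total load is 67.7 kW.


SHR = Q_sensible / Q_total
SHR = 52.3 / 67.7
SHR = 0.773

0.773


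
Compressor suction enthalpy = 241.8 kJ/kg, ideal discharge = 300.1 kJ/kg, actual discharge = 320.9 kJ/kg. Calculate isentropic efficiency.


dh_ideal = 300.1 - 241.8 = 58.3 kJ/kg
dh_actual = 320.9 - 241.8 = 79.1 kJ/kg
eta_s = dh_ideal / dh_actual = 58.3 / 79.1
eta_s = 0.737

0.737


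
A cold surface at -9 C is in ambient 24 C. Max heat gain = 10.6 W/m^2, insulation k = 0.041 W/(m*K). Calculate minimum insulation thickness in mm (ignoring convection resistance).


dT = 24 - (-9) = 33 K
thickness = k * dT / q_max * 1000
thickness = 0.041 * 33 / 10.6 * 1000
thickness = 127.6 mm

127.6


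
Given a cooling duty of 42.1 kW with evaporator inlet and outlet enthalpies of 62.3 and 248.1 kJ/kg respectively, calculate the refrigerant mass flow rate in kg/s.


dh = 248.1 - 62.3 = 185.8 kJ/kg
m_dot = Q / dh = 42.1 / 185.8 = 0.2266 kg/s

0.2266


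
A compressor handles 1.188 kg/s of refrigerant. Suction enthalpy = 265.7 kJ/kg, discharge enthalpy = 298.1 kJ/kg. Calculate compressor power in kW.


dh = 298.1 - 265.7 = 32.4 kJ/kg
W = m_dot * dh = 1.188 * 32.4 = 38.49 kW

38.49


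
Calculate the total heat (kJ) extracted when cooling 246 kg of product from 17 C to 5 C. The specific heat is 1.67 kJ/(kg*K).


dT = 17 - (5) = 12 K
Q = m * cp * dT = 246 * 1.67 * 12
Q = 4930 kJ

4930


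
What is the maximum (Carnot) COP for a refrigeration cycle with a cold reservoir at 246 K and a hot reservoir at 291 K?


dT = 291 - 246 = 45 K
COP_carnot = T_cold / dT = 246 / 45
COP_carnot = 5.467

5.467


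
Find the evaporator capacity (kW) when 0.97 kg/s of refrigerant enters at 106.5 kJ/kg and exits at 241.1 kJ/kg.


dh = 241.1 - 106.5 = 134.6 kJ/kg
Q_evap = m_dot * dh = 0.97 * 134.6
Q_evap = 130.56 kW

130.56


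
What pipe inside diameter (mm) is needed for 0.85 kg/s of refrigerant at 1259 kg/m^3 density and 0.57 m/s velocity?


A = m_dot / (rho * v) = 0.85 / (1259 * 0.57) = 0.001184454385 m^2
d = sqrt(4*A/pi) * 1000
d = 38.8 mm

38.8


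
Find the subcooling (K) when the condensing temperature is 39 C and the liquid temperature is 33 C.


Subcooling = T_cond - T_liquid
Subcooling = 39 - 33
Subcooling = 6 K

6


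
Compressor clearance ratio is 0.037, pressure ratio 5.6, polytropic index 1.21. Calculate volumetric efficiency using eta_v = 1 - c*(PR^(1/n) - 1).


PR^(1/n) = 5.6^(1/1.21) = 4.15276363
eta_v = 1 - 0.037 * (4.15276363 - 1)
eta_v = 0.8833

0.8833


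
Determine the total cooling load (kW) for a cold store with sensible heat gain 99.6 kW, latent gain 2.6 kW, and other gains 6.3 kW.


Q_total = Q_s + Q_l + Q_misc
Q_total = 99.6 + 2.6 + 6.3
Q_total = 108.5 kW

108.5


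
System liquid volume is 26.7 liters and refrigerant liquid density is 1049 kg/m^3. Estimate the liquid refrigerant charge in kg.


Charge = V * rho / 1000
Charge = 26.7 * 1049 / 1000
Charge = 28.01 kg

28.01


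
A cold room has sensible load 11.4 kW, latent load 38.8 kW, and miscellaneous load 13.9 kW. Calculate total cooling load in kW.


Q_total = Q_s + Q_l + Q_misc
Q_total = 11.4 + 38.8 + 13.9
Q_total = 64.1 kW

64.1


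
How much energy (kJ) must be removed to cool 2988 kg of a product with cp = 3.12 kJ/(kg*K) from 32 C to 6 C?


dT = 32 - (6) = 26 K
Q = m * cp * dT = 2988 * 3.12 * 26
Q = 242387 kJ

242387


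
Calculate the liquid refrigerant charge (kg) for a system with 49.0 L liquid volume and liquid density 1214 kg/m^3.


Charge = V * rho / 1000
Charge = 49.0 * 1214 / 1000
Charge = 59.49 kg

59.49


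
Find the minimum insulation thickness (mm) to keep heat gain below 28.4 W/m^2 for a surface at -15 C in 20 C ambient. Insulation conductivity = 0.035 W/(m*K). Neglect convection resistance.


dT = 20 - (-15) = 35 K
thickness = k * dT / q_max * 1000
thickness = 0.035 * 35 / 28.4 * 1000
thickness = 43.1 mm

43.1


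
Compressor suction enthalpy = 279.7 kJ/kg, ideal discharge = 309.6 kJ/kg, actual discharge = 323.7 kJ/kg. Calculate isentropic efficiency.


dh_ideal = 309.6 - 279.7 = 29.9 kJ/kg
dh_actual = 323.7 - 279.7 = 44.0 kJ/kg
eta_s = dh_ideal / dh_actual = 29.9 / 44.0
eta_s = 0.6795

0.6795


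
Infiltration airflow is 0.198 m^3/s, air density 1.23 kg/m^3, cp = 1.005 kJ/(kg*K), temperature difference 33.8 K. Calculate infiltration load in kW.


Q = V_dot * rho * cp * dT
Q = 0.198 * 1.23 * 1.005 * 33.8
Q = 8.273 kW

8.273


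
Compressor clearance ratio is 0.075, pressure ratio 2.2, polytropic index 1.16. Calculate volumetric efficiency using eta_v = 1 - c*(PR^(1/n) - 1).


PR^(1/n) = 2.2^(1/1.16) = 1.97329478
eta_v = 1 - 0.075 * (1.97329478 - 1)
eta_v = 0.927

0.927


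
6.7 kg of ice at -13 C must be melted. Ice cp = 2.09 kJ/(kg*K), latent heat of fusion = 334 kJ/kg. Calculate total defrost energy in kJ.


Sensible heat = cp * dT = 2.09 * 13 = 27.17 kJ/kg
Total per kg = 27.17 + 334 = 361.17 kJ/kg
Q = m * total = 6.7 * 361.17
Q = 2419.8 kJ

2419.8


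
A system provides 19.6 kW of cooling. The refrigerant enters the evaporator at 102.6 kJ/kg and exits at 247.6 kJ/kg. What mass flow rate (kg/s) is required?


dh = 247.6 - 102.6 = 145.0 kJ/kg
m_dot = Q / dh = 19.6 / 145.0 = 0.1352 kg/s

0.1352


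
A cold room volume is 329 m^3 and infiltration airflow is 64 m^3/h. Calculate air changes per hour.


ACH = flow / volume
ACH = 64 / 329
ACH = 0.195

0.195


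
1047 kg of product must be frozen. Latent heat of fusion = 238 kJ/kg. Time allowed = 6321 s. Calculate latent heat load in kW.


Q_lat = m * h_fg / t
Q_lat = 1047 * 238 / 6321
Q_lat = 39.42 kW

39.42


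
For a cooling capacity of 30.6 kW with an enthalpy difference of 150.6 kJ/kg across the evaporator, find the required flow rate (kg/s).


m_dot = Q / dh
m_dot = 30.6 / 150.6
m_dot = 0.2032 kg/s

0.2032


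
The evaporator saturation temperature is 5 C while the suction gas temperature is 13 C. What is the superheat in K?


Superheat = T_suction - T_evap
Superheat = 13 - (5)
Superheat = 8 K

8


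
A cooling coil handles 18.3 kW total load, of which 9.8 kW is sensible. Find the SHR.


SHR = Q_sensible / Q_total
SHR = 9.8 / 18.3
SHR = 0.536

0.536


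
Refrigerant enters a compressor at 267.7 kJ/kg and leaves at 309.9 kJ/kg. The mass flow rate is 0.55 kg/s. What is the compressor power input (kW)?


dh = 309.9 - 267.7 = 42.2 kJ/kg
W = m_dot * dh = 0.55 * 42.2 = 23.21 kW

23.21


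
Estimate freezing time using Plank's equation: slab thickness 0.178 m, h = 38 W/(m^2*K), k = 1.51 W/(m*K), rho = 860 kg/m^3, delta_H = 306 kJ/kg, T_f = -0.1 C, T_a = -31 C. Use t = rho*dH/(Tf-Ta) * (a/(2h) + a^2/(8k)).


dT = -0.1 - (-31) = 30.9 K
term1 = a/(2h) = 0.178/(2*38) = 0.002342105263
term2 = a^2/(8k) = 0.178^2/(8*1.51) = 0.002622847682
t = rho*dH*1000/dT * (term1 + term2)
t = 860*306*1000/30.9 * (0.002342105263 + 0.002622847682)
t = 42284 s

42284


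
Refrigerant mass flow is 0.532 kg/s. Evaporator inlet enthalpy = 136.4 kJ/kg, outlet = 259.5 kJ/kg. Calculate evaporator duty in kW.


dh = 259.5 - 136.4 = 123.1 kJ/kg
Q_evap = m_dot * dh = 0.532 * 123.1
Q_evap = 65.49 kW

65.49


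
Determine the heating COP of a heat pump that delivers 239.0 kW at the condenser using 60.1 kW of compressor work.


COP_hp = Q_cond / W
COP_hp = 239.0 / 60.1
COP_hp = 3.977

3.977


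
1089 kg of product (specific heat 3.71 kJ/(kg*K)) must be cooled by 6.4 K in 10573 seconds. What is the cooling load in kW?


Q = m * cp * dT / t
Q = 1089 * 3.71 * 6.4 / 10573
Q = 2.446 kW

2.446


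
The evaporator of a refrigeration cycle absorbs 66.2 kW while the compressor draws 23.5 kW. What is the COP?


COP = Q_evap / W
COP = 66.2 / 23.5
COP = 2.817

2.817


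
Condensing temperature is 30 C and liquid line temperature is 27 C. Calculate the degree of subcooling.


Subcooling = T_cond - T_liquid
Subcooling = 30 - 27
Subcooling = 3 K

3


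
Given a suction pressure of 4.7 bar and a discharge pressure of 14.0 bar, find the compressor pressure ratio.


PR = P_high / P_low
PR = 14.0 / 4.7
PR = 2.979

2.979


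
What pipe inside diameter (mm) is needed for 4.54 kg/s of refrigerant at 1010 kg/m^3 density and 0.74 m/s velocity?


A = m_dot / (rho * v) = 4.54 / (1010 * 0.74) = 0.006074391223 m^2
d = sqrt(4*A/pi) * 1000
d = 87.9 mm

87.9


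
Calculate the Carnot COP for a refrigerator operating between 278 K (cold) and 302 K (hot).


dT = 302 - 278 = 24 K
COP_carnot = T_cold / dT = 278 / 24
COP_carnot = 11.583

11.583


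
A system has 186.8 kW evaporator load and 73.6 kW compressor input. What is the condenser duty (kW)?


Q_cond = Q_evap + W
Q_cond = 186.8 + 73.6
Q_cond = 260.4 kW

260.4


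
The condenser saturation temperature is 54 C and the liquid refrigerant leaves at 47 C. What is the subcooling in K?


Subcooling = T_cond - T_liquid
Subcooling = 54 - 47
Subcooling = 7 K

7


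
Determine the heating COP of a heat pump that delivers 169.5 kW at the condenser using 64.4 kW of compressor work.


COP_hp = Q_cond / W
COP_hp = 169.5 / 64.4
COP_hp = 2.632

2.632


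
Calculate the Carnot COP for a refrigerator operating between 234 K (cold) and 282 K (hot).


dT = 282 - 234 = 48 K
COP_carnot = T_cold / dT = 234 / 48
COP_carnot = 4.875

4.875


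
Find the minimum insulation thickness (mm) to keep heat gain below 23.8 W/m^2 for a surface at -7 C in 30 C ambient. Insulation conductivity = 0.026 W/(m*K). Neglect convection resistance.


dT = 30 - (-7) = 37 K
thickness = k * dT / q_max * 1000
thickness = 0.026 * 37 / 23.8 * 1000
thickness = 40.4 mm

40.4


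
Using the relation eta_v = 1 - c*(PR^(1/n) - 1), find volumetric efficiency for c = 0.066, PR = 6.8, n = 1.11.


PR^(1/n) = 6.8^(1/1.11) = 5.62351722
eta_v = 1 - 0.066 * (5.62351722 - 1)
eta_v = 0.6948

0.6948


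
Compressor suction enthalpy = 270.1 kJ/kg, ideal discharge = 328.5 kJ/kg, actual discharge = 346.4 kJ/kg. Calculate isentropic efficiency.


dh_ideal = 328.5 - 270.1 = 58.4 kJ/kg
dh_actual = 346.4 - 270.1 = 76.3 kJ/kg
eta_s = dh_ideal / dh_actual = 58.4 / 76.3
eta_s = 0.7654

0.7654


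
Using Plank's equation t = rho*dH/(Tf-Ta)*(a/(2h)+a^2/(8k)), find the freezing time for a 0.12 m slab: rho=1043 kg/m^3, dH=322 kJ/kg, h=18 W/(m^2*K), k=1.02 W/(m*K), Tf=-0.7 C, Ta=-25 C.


dT = -0.7 - (-25) = 24.3 K
term1 = a/(2h) = 0.12/(2*18) = 0.003333333333
term2 = a^2/(8k) = 0.12^2/(8*1.02) = 0.001764705882
t = rho*dH*1000/dT * (term1 + term2)
t = 1043*322*1000/24.3 * (0.003333333333 + 0.001764705882)
t = 70459 s

70459


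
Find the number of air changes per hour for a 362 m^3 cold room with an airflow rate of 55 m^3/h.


ACH = flow / volume
ACH = 55 / 362
ACH = 0.152

0.152


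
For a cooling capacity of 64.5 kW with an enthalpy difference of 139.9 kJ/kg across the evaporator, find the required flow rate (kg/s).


m_dot = Q / dh
m_dot = 64.5 / 139.9
m_dot = 0.461 kg/s

0.461


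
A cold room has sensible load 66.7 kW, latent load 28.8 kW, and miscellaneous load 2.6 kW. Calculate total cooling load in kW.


Q_total = Q_s + Q_l + Q_misc
Q_total = 66.7 + 28.8 + 2.6
Q_total = 98.1 kW

98.1


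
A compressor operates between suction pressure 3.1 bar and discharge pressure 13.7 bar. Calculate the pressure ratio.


PR = P_high / P_low
PR = 13.7 / 3.1
PR = 4.419

4.419


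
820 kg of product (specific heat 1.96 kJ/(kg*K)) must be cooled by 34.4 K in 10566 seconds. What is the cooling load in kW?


Q = m * cp * dT / t
Q = 820 * 1.96 * 34.4 / 10566
Q = 5.233 kW

5.233


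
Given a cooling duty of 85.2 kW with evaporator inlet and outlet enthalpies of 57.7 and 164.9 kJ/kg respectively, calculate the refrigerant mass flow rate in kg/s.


dh = 164.9 - 57.7 = 107.2 kJ/kg
m_dot = Q / dh = 85.2 / 107.2 = 0.7948 kg/s

0.7948


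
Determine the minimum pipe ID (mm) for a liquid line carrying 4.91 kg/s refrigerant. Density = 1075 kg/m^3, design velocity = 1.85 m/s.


A = m_dot / (rho * v) = 4.91 / (1075 * 1.85) = 0.002468887492 m^2
d = sqrt(4*A/pi) * 1000
d = 56.1 mm

56.1


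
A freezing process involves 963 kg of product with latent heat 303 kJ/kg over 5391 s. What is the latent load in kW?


Q_lat = m * h_fg / t
Q_lat = 963 * 303 / 5391
Q_lat = 54.13 kW

54.13


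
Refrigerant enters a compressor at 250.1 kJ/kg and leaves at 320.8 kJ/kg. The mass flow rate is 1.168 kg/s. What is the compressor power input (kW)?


dh = 320.8 - 250.1 = 70.7 kJ/kg
W = m_dot * dh = 1.168 * 70.7 = 82.58 kW

82.58
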